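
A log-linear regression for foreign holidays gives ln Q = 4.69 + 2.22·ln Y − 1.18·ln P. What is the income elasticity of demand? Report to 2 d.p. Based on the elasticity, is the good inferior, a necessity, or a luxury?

2.22 (luxury)

In a log-linear demand, the coefficient on ln Y is the income elasticity.
So η = 2.22.
η > 1 ⇒ luxury.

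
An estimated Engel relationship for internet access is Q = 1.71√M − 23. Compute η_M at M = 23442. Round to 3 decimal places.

0.548

At M = 23442: Q = 238.814.
dQ/dM = 1.71/(2√M) = 0.0055843 at this income.
η = (dQ/dM)·(M/Q) = 0.0055843 × (23442/238.814) = 0.548.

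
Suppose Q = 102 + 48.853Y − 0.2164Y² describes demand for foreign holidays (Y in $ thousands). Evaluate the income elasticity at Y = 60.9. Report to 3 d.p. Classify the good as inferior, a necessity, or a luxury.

At Y = 60.9: Q = 2274.5612.
dQ/dY = 48.853 − 0.4328Y = 22.49548.
η = (dQ/dY)·(Y/Q) = 22.49548 × (60.9/2274.5612) = 0.602.
0 < η < 1 ⇒ necessity.

0.602 (necessity)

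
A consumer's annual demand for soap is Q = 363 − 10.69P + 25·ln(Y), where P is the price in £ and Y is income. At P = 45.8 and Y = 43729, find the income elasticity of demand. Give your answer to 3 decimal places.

At P = 45.8, Y = 43729: Q = 140.542.
Holding P constant, ∂Q/∂Y = 25/Y = 0.000571703.
η_Y = (∂Q/∂Y)·(Y/Q) = 0.000571703 × (43729/140.542) = 0.178.

0.178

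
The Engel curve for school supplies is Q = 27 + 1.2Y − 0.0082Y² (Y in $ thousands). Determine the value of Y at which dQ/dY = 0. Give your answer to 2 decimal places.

dQ/dY = 1.2 − 0.0164Y.
The good is inferior where dQ/dY < 0. Setting dQ/dY = 0 gives Y = 1.2 / 0.0164 = 73.17.

73.17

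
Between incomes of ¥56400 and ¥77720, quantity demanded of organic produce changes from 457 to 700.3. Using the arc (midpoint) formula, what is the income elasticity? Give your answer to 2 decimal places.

ΔQ = 700.3 − 457 = 243.3; midpoint Q̄ = (457 + 700.3)/2 = 578.65.
ΔI = 77720 − 56400 = 21320; midpoint Ī = (56400 + 77720)/2 = 67060.
η = (ΔQ/Q̄) ÷ (ΔI/Ī) = (243.3/578.65) ÷ (21320/67060) = 1.32.

1.32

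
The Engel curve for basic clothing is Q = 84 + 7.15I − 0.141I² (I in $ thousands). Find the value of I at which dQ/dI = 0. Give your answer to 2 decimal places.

dQ/dI = 7.15 − 0.282I.
The good is inferior where dQ/dI < 0. Setting dQ/dI = 0 gives I = 7.15 / 0.282 = 25.35.

25.35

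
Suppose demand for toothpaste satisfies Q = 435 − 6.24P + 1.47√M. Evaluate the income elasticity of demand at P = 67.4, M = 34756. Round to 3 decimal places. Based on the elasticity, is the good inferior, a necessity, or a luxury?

0.475 (necessity)

At P = 67.4, M = 34756: Q = 288.476.
Holding P constant, ∂Q/∂M = 1.47/(2√M) = 0.00394251.
η_M = (∂Q/∂M)·(M/Q) = 0.00394251 × (34756/288.476) = 0.475.
Since 0 < η < 1, this is a necessity.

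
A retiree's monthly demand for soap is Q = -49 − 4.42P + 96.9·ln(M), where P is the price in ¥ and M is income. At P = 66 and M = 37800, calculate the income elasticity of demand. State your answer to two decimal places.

At P = 66, M = 37800: Q = 680.612.
Holding P constant, ∂Q/∂M = 96.9/M = 0.00256349.
η_M = (∂Q/∂M)·(M/Q) = 0.00256349 × (37800/680.612) = 0.14.

0.14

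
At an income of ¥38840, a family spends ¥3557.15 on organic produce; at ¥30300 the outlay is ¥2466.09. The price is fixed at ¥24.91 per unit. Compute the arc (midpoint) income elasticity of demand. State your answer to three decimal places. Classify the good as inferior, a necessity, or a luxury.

1.467 (luxury)

With a constant price, Q₁ = 3557.15/24.91 = 142.800 and Q₂ = 2466.09/24.91 = 99.000 (equivalently, work directly with expenditure since P cancels).
Midpoint %ΔQ = (2466.09 − 3557.15)/3011.62 = -0.36228; midpoint %ΔI = (30300 − 38840)/34570 = -0.24704.
η = -0.36228 / -0.24704 = 1.467.
η > 1 ⇒ luxury.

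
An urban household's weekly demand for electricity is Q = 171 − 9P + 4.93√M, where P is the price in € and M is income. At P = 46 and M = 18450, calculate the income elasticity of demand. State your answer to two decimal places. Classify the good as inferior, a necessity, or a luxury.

0.78 (necessity)

At P = 46, M = 18450: Q = 426.646.
Holding P constant, ∂Q/∂M = 4.93/(2√M) = 0.0181476.
η_M = (∂Q/∂M)·(M/Q) = 0.0181476 × (18450/426.646) = 0.78.
Since 0 < η < 1, this is a necessity.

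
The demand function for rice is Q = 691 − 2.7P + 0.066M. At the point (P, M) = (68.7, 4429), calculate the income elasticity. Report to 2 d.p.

At P = 68.7, M = 4429: Q = 797.824.
Holding P constant, ∂Q/∂M = 0.066.
η_M = (∂Q/∂M)·(M/Q) = 0.066 × (4429/797.824) = 0.37.

0.37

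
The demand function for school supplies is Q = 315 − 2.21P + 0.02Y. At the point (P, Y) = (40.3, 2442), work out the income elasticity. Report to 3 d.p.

0.178

At P = 40.3, Y = 2442: Q = 274.777.
Holding P constant, ∂Q/∂Y = 0.02.
η_Y = (∂Q/∂Y)·(Y/Q) = 0.02 × (2442/274.777) = 0.178.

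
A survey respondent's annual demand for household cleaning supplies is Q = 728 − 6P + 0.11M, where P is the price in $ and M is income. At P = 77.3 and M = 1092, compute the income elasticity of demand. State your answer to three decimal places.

At P = 77.3, M = 1092: Q = 384.320.
Holding P constant, ∂Q/∂M = 0.11.
η_M = (∂Q/∂M)·(M/Q) = 0.11 × (1092/384.320) = 0.313.

0.313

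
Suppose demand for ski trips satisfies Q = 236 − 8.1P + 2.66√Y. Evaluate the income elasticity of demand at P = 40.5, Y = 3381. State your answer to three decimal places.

1.235

At P = 40.5, Y = 3381: Q = 62.619.
Holding P constant, ∂Q/∂Y = 2.66/(2√Y) = 0.0228733.
η_Y = (∂Q/∂Y)·(Y/Q) = 0.0228733 × (3381/62.619) = 1.235.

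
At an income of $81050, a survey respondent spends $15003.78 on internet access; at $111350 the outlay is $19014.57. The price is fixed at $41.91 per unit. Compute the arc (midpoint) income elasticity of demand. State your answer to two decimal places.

With a constant price, Q₁ = 15003.78/41.91 = 358.000 and Q₂ = 19014.57/41.91 = 453.700 (equivalently, work directly with expenditure since P cancels).
Midpoint %ΔQ = (19014.57 − 15003.78)/17009.18 = 0.23580; midpoint %ΔI = (111350 − 81050)/96200 = 0.31497.
η = 0.23580 / 0.31497 = 0.75.

0.75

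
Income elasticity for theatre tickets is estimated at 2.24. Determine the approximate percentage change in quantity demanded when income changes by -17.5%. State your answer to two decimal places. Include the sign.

-39.20%

%ΔQ ≈ η × %ΔI = 2.24 × (-17.5%) = -39.20%.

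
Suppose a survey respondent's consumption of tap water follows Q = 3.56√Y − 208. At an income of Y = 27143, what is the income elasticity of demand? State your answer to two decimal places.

0.77

At Y = 27143: Q = 378.515.
dQ/dY = 3.56/(2√Y) = 0.0108042 at this income.
η = (dQ/dY)·(Y/Q) = 0.0108042 × (27143/378.515) = 0.77.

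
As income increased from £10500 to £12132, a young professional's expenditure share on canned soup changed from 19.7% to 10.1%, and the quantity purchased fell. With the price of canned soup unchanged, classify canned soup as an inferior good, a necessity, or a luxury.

Quantity demanded falls as income rises, so η < 0.

inferior good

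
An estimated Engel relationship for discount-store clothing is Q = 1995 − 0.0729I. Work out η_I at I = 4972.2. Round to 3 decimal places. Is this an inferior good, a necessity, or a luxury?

At I = 4972.2: Q = 1632.527.
dQ/dI = −0.0729.
η = (dQ/dI)·(I/Q) = -0.0729 × (4972.2/1632.527) = -0.222.
Since η < 0, the good is an inferior good.

-0.222 (inferior good)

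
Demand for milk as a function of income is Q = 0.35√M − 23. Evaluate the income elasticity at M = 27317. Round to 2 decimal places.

At M = 27317: Q = 34.847.
dQ/dM = 0.35/(2√M) = 0.00105882 at this income.
η = (dQ/dM)·(M/Q) = 0.00105882 × (27317/34.847) = 0.83.

0.83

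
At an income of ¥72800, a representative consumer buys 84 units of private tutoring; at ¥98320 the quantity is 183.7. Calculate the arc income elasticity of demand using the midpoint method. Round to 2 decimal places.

2.50

ΔQ = 183.7 − 84 = 99.7; midpoint Q̄ = (84 + 183.7)/2 = 133.85.
ΔI = 98320 − 72800 = 25520; midpoint Ī = (72800 + 98320)/2 = 85560.
η = (ΔQ/Q̄) ÷ (ΔI/Ī) = (99.7/133.85) ÷ (25520/85560) = 2.50.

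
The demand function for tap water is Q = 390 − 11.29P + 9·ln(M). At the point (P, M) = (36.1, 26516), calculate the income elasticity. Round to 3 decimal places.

0.121

At P = 36.1, M = 26516: Q = 74.101.
Holding P constant, ∂Q/∂M = 9/M = 0.000339418.
η_M = (∂Q/∂M)·(M/Q) = 0.000339418 × (26516/74.101) = 0.121.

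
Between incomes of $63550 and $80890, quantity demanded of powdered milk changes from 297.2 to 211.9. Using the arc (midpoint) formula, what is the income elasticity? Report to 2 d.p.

ΔQ = 211.9 − 297.2 = -85.3; midpoint Q̄ = (297.2 + 211.9)/2 = 254.55.
ΔI = 80890 − 63550 = 17340; midpoint Ī = (63550 + 80890)/2 = 72220.
η = (ΔQ/Q̄) ÷ (ΔI/Ī) = (-85.3/254.55) ÷ (17340/72220) = -1.40.

-1.40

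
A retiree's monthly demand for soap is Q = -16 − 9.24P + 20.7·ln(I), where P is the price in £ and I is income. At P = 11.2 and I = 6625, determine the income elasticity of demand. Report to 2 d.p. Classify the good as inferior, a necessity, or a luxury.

At P = 11.2, I = 6625: Q = 62.643.
Holding P constant, ∂Q/∂I = 20.7/I = 0.00312453.
η_I = (∂Q/∂I)·(I/Q) = 0.00312453 × (6625/62.643) = 0.33.
Since 0 < η < 1, this is a necessity.

0.33 (necessity)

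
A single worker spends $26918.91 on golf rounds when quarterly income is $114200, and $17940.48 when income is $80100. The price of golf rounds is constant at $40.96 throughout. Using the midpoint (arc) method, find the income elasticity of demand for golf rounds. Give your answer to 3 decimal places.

With a constant price, Q₁ = 26918.91/40.96 = 657.200 and Q₂ = 17940.48/40.96 = 438.000 (equivalently, work directly with expenditure since P cancels).
Midpoint %ΔQ = (17940.48 − 26918.91)/22429.70 = -0.40029; midpoint %ΔI = (80100 − 114200)/97150 = -0.35100.
η = -0.40029 / -0.35100 = 1.140.

1.140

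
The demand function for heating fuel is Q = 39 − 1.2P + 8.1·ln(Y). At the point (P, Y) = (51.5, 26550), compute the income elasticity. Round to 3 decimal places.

At P = 51.5, Y = 26550: Q = 59.713.
Holding P constant, ∂Q/∂Y = 8.1/Y = 0.000305085.
η_Y = (∂Q/∂Y)·(Y/Q) = 0.000305085 × (26550/59.713) = 0.136.

0.136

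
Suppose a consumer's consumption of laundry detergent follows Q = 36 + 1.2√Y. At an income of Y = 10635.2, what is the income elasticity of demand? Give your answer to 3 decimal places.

At Y = 10635.2: Q = 159.753.
dQ/dY = 1.2/(2√Y) = 0.00581806 at this income.
η = (dQ/dY)·(Y/Q) = 0.00581806 × (10635.2/159.753) = 0.387.

0.387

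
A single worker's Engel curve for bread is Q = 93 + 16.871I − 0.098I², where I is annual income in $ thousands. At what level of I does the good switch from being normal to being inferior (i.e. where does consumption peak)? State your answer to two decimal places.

dQ/dI = 16.871 − 0.196I.
The good is inferior where dQ/dI < 0. Setting dQ/dI = 0 gives I = 16.871 / 0.196 = 86.08.

86.08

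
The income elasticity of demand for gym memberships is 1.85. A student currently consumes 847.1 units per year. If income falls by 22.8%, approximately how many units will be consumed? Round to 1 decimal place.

%ΔQ ≈ η × %ΔI = 1.85 × (-22.8%) = -42.18%.
New Q ≈ 847.1 × (1 − 0.4218) = 489.8.

489.8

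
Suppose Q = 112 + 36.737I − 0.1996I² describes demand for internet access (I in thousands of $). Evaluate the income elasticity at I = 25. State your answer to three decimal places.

0.739

At I = 25: Q = 905.6750.
dQ/dI = 36.737 − 0.3992I = 26.75700.
η = (dQ/dI)·(I/Q) = 26.75700 × (25/905.6750) = 0.739.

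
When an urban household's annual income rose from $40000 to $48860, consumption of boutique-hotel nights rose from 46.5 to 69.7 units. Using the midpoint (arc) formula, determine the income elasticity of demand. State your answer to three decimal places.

2.002

ΔQ = 69.7 − 46.5 = 23.2; midpoint Q̄ = (46.5 + 69.7)/2 = 58.1.
ΔI = 48860 − 40000 = 8860; midpoint Ī = (40000 + 48860)/2 = 44430.
η = (ΔQ/Q̄) ÷ (ΔI/Ī) = (23.2/58.1) ÷ (8860/44430) = 2.002.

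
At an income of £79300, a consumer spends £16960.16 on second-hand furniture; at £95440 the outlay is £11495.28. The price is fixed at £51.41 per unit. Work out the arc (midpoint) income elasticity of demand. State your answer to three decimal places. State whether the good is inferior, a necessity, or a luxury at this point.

With a constant price, Q₁ = 16960.16/51.41 = 329.900 and Q₂ = 11495.28/51.41 = 223.600 (equivalently, work directly with expenditure since P cancels).
Midpoint %ΔQ = (11495.28 − 16960.16)/14227.72 = -0.38410; midpoint %ΔI = (95440 − 79300)/87370 = 0.18473.
η = -0.38410 / 0.18473 = -2.079.
η < 0 ⇒ inferior good.

-2.079 (inferior good)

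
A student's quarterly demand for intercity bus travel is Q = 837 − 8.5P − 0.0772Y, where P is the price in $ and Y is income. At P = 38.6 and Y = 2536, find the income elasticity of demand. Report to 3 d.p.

-0.625

At P = 38.6, Y = 2536: Q = 313.121.
Holding P constant, ∂Q/∂Y = −0.0772.
η_Y = (∂Q/∂Y)·(Y/Q) = -0.0772 × (2536/313.121) = -0.625.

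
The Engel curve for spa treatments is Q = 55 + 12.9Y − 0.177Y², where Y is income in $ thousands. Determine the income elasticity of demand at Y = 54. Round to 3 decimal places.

At Y = 54: Q = 235.4680.
dQ/dY = 12.9 − 0.354Y = -6.21600.
η = (dQ/dY)·(Y/Q) = -6.21600 × (54/235.4680) = -1.426.

-1.426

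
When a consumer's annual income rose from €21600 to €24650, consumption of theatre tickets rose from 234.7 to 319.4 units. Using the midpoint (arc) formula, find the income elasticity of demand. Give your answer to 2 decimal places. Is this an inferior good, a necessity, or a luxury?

2.32 (luxury)

ΔQ = 319.4 − 234.7 = 84.7; midpoint Q̄ = (234.7 + 319.4)/2 = 277.05.
ΔI = 24650 − 21600 = 3050; midpoint Ī = (21600 + 24650)/2 = 23125.
η = (ΔQ/Q̄) ÷ (ΔI/Ī) = (84.7/277.05) ÷ (3050/23125) = 2.32.
η > 1 ⇒ luxury.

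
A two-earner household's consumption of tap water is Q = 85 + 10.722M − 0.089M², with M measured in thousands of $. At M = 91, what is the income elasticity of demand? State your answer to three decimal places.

At M = 91: Q = 323.6930.
dQ/dM = 10.722 − 0.178M = -5.47600.
η = (dQ/dM)·(M/Q) = -5.47600 × (91/323.6930) = -1.539.

-1.539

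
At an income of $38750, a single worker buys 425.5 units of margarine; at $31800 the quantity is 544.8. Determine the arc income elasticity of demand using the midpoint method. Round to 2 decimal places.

ΔQ = 544.8 − 425.5 = 119.3; midpoint Q̄ = (425.5 + 544.8)/2 = 485.15.
ΔI = 31800 − 38750 = -6950; midpoint Ī = (38750 + 31800)/2 = 35275.
η = (ΔQ/Q̄) ÷ (ΔI/Ī) = (119.3/485.15) ÷ (-6950/35275) = -1.25.

-1.25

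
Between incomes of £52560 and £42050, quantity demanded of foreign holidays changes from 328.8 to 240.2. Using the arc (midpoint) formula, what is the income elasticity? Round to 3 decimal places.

ΔQ = 240.2 − 328.8 = -88.6; midpoint Q̄ = (328.8 + 240.2)/2 = 284.5.
ΔI = 42050 − 52560 = -10510; midpoint Ī = (52560 + 42050)/2 = 47305.
η = (ΔQ/Q̄) ÷ (ΔI/Ī) = (-88.6/284.5) ÷ (-10510/47305) = 1.402.

1.402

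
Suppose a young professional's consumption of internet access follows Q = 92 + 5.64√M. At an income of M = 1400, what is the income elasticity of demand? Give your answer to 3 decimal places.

0.348

At M = 1400: Q = 303.029.
dQ/dM = 5.64/(2√M) = 0.0753677 at this income.
η = (dQ/dM)·(M/Q) = 0.0753677 × (1400/303.029) = 0.348.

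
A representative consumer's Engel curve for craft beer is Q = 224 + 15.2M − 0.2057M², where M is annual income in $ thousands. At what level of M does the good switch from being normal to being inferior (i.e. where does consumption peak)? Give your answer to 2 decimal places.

36.95

dQ/dM = 15.2 − 0.4114M.
The good is inferior where dQ/dM < 0. Setting dQ/dM = 0 gives M = 15.2 / 0.4114 = 36.95.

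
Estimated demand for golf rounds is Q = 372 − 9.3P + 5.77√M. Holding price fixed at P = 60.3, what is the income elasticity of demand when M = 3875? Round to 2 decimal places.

At P = 60.3, M = 3875: Q = 170.390.
Holding P constant, ∂Q/∂M = 5.77/(2√M) = 0.0463458.
η_M = (∂Q/∂M)·(M/Q) = 0.0463458 × (3875/170.390) = 1.05.

1.05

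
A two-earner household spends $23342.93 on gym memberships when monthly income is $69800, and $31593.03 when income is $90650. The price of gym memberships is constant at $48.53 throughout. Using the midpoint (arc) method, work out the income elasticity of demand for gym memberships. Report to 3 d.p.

1.156

With a constant price, Q₁ = 23342.93/48.53 = 481.000 and Q₂ = 31593.03/48.53 = 651.000 (equivalently, work directly with expenditure since P cancels).
Midpoint %ΔQ = (31593.03 − 23342.93)/27467.98 = 0.30035; midpoint %ΔI = (90650 − 69800)/80225 = 0.25989.
η = 0.30035 / 0.25989 = 1.156.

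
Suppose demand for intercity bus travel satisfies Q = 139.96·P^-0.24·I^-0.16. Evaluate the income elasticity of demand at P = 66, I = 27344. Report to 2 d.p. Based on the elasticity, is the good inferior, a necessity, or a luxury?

-0.16 (inferior good)

For a multiplicative demand Q = A·P^α·I^β, the income elasticity is β everywhere.
Here β = -0.16, so η = -0.16.
Since η < 0, this is an inferior good.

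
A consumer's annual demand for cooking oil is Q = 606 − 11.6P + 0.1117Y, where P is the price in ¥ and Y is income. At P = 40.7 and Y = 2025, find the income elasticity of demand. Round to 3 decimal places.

At P = 40.7, Y = 2025: Q = 360.073.
Holding P constant, ∂Q/∂Y = 0.1117.
η_Y = (∂Q/∂Y)·(Y/Q) = 0.1117 × (2025/360.073) = 0.628.

0.628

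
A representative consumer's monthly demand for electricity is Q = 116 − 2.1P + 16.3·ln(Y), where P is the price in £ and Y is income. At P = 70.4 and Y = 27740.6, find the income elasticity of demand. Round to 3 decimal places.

0.121

At P = 70.4, Y = 27740.6: Q = 134.920.
Holding P constant, ∂Q/∂Y = 16.3/Y = 0.000587586.
η_Y = (∂Q/∂Y)·(Y/Q) = 0.000587586 × (27740.6/134.920) = 0.121.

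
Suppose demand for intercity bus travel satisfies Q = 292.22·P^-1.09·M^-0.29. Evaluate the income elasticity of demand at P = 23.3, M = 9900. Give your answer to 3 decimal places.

For a multiplicative demand Q = A·P^α·M^β, the income elasticity is β everywhere.
Here β = -0.29, so η = -0.290.

-0.290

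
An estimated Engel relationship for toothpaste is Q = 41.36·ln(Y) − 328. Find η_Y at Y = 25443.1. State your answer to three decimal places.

0.452

At Y = 25443.1: Q = 91.564.
dQ/dY = 41.36/Y = 0.00162559 at this income.
η = (dQ/dY)·(Y/Q) = 0.00162559 × (25443.1/91.564) = 0.452.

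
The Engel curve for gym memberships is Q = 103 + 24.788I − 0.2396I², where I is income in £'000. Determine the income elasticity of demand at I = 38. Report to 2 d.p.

At I = 38: Q = 698.9616.
dQ/dI = 24.788 − 0.4792I = 6.57840.
η = (dQ/dI)·(I/Q) = 6.57840 × (38/698.9616) = 0.36.

0.36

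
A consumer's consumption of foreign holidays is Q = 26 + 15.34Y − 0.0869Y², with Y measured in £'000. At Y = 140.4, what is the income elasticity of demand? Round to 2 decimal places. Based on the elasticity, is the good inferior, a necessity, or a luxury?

At Y = 140.4: Q = 466.7493.
dQ/dY = 15.34 − 0.1738Y = -9.06152.
η = (dQ/dY)·(Y/Q) = -9.06152 × (140.4/466.7493) = -2.73.
η < 0 ⇒ inferior good.

-2.73 (inferior good)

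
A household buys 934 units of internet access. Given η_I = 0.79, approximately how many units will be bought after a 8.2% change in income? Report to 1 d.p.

994.5

%ΔQ ≈ η × %ΔI = 0.79 × 8.2% = 6.478%.
New Q ≈ 934 × (1 + 0.06478) = 994.5.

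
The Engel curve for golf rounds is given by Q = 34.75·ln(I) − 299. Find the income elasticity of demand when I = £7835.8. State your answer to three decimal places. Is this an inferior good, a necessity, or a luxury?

At I = 7835.8: Q = 12.584.
dQ/dI = 34.75/I = 0.00443477 at this income.
η = (dQ/dI)·(I/Q) = 0.00443477 × (7835.8/12.584) = 2.761.
Since η > 1, the good is a luxury.

2.761 (luxury)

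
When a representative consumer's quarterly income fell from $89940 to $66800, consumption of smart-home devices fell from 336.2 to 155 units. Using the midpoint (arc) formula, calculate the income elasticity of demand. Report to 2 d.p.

ΔQ = 155 − 336.2 = -181.2; midpoint Q̄ = (336.2 + 155)/2 = 245.6.
ΔI = 66800 − 89940 = -23140; midpoint Ī = (89940 + 66800)/2 = 78370.
η = (ΔQ/Q̄) ÷ (ΔI/Ī) = (-181.2/245.6) ÷ (-23140/78370) = 2.50.

2.50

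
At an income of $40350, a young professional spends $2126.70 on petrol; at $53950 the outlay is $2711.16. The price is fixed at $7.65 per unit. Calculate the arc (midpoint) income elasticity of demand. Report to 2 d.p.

0.84

With a constant price, Q₁ = 2126.70/7.65 = 278.000 and Q₂ = 2711.16/7.65 = 354.400 (equivalently, work directly with expenditure since P cancels).
Midpoint %ΔQ = (2711.16 − 2126.70)/2418.93 = 0.24162; midpoint %ΔI = (53950 − 40350)/47150 = 0.28844.
η = 0.24162 / 0.28844 = 0.84.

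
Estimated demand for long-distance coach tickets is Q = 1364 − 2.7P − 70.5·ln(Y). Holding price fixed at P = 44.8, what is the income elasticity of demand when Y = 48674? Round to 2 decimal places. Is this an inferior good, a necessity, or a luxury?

At P = 44.8, Y = 48674: Q = 482.141.
Holding P constant, ∂Q/∂Y = -70.5/Y = -0.00144841.
η_Y = (∂Q/∂Y)·(Y/Q) = -0.00144841 × (48674/482.141) = -0.15.
Since η < 0, this is an inferior good.

-0.15 (inferior good)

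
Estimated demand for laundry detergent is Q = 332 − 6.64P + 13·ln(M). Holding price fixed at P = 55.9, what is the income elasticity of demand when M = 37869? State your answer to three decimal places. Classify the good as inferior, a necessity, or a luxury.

At P = 55.9, M = 37869: Q = 97.869.
Holding P constant, ∂Q/∂M = 13/M = 0.000343289.
η_M = (∂Q/∂M)·(M/Q) = 0.000343289 × (37869/97.869) = 0.133.
Since 0 < η < 1, this is a necessity.

0.133 (necessity)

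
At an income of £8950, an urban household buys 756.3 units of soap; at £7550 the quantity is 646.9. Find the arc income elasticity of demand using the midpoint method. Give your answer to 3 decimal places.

ΔQ = 646.9 − 756.3 = -109.4; midpoint Q̄ = (756.3 + 646.9)/2 = 701.6.
ΔI = 7550 − 8950 = -1400; midpoint Ī = (8950 + 7550)/2 = 8250.
η = (ΔQ/Q̄) ÷ (ΔI/Ī) = (-109.4/701.6) ÷ (-1400/8250) = 0.919.

0.919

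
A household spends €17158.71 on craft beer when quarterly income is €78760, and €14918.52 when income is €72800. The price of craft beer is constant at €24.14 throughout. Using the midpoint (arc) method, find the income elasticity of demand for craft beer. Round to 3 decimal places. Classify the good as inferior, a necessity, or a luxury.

1.776 (luxury)

With a constant price, Q₁ = 17158.71/24.14 = 710.800 and Q₂ = 14918.52/24.14 = 618.000 (equivalently, work directly with expenditure since P cancels).
Midpoint %ΔQ = (14918.52 − 17158.71)/16038.62 = -0.13967; midpoint %ΔI = (72800 − 78760)/75780 = -0.07865.
η = -0.13967 / -0.07865 = 1.776.
η > 1 ⇒ luxury.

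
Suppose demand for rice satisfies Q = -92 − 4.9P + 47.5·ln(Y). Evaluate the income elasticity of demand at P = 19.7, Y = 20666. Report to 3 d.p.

At P = 19.7, Y = 20666: Q = 283.442.
Holding P constant, ∂Q/∂Y = 47.5/Y = 0.00229846.
η_Y = (∂Q/∂Y)·(Y/Q) = 0.00229846 × (20666/283.442) = 0.168.

0.168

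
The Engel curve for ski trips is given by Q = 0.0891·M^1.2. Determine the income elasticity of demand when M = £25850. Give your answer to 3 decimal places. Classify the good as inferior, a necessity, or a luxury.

1.200 (luxury)

For Q = A·M^β the income elasticity is constant and equal to β.
Here β = 1.2, so η = 1.200.
Since η > 1, the good is a luxury.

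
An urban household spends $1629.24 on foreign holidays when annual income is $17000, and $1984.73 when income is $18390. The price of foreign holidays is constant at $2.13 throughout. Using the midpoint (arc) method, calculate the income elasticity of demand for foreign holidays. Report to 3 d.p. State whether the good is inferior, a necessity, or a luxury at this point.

With a constant price, Q₁ = 1629.24/2.13 = 764.901 and Q₂ = 1984.73/2.13 = 931.798 (equivalently, work directly with expenditure since P cancels).
Midpoint %ΔQ = (1984.73 − 1629.24)/1806.99 = 0.19673; midpoint %ΔI = (18390 − 17000)/17695 = 0.07855.
η = 0.19673 / 0.07855 = 2.504.
η > 1 ⇒ luxury.

2.504 (luxury)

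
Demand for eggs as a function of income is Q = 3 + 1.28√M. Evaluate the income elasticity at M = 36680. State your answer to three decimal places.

0.494

At M = 36680: Q = 248.146.
dQ/dM = 1.28/(2√M) = 0.00334168 at this income.
η = (dQ/dM)·(M/Q) = 0.00334168 × (36680/248.146) = 0.494.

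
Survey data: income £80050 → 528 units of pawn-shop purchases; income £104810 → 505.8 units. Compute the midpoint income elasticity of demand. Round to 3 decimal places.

-0.160

ΔQ = 505.8 − 528 = -22.2; midpoint Q̄ = (528 + 505.8)/2 = 516.9.
ΔI = 104810 − 80050 = 24760; midpoint Ī = (80050 + 104810)/2 = 92430.
η = (ΔQ/Q̄) ÷ (ΔI/Ī) = (-22.2/516.9) ÷ (24760/92430) = -0.160.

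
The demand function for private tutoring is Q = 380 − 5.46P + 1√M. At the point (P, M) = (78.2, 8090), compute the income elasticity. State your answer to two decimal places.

At P = 78.2, M = 8090: Q = 42.972.
Holding P constant, ∂Q/∂M = 1/(2√M) = 0.00555899.
η_M = (∂Q/∂M)·(M/Q) = 0.00555899 × (8090/42.972) = 1.05.

1.05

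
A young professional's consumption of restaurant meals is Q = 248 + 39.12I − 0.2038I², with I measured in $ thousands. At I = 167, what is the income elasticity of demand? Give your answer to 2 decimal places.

-4.41

At I = 167: Q = 1097.2618.
dQ/dI = 39.12 − 0.4076I = -28.94920.
η = (dQ/dI)·(I/Q) = -28.94920 × (167/1097.2618) = -4.41.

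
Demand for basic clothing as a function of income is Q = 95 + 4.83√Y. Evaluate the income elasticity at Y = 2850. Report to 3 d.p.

0.365

At Y = 2850: Q = 352.851.
dQ/dY = 4.83/(2√Y) = 0.0452371 at this income.
η = (dQ/dY)·(Y/Q) = 0.0452371 × (2850/352.851) = 0.365.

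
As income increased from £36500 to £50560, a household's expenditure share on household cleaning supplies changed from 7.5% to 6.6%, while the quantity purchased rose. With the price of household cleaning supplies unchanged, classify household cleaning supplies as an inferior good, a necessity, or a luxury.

necessity

Quantity rises but the budget share falls as income rises, so 0 < η < 1.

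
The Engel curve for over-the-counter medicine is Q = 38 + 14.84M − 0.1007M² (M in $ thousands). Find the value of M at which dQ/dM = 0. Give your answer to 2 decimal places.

dQ/dM = 14.84 − 0.2014M.
The good is inferior where dQ/dM < 0. Setting dQ/dM = 0 gives M = 14.84 / 0.2014 = 73.68.

73.68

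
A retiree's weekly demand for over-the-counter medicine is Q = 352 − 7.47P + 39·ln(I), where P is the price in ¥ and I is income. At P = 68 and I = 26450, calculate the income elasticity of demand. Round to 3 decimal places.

0.162

At P = 68, I = 26450: Q = 241.177.
Holding P constant, ∂Q/∂I = 39/I = 0.00147448.
η_I = (∂Q/∂I)·(I/Q) = 0.00147448 × (26450/241.177) = 0.162.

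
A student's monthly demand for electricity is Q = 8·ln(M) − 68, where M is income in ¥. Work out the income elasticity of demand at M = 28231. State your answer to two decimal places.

0.57

At M = 28231: Q = 13.985.
dQ/dM = 8/M = 0.000283376 at this income.
η = (dQ/dM)·(M/Q) = 0.000283376 × (28231/13.985) = 0.57.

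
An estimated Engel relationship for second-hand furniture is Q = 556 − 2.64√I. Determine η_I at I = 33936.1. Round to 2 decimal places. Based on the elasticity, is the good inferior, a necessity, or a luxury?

At I = 33936.1: Q = 69.666.
dQ/dI = -2.64/(2√I) = -0.00716544 at this income.
η = (dQ/dI)·(I/Q) = -0.00716544 × (33936.1/69.666) = -3.49.
Since η < 0, the good is an inferior good.

-3.49 (inferior good)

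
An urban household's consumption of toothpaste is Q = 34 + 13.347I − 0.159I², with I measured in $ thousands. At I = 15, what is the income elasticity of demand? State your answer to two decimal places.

0.65

At I = 15: Q = 198.4300.
dQ/dI = 13.347 − 0.318I = 8.57700.
η = (dQ/dI)·(I/Q) = 8.57700 × (15/198.4300) = 0.65.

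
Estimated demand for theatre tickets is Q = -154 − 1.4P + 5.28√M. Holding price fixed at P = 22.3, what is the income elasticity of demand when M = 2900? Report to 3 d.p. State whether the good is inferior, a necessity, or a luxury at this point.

At P = 22.3, M = 2900: Q = 99.117.
Holding P constant, ∂Q/∂M = 5.28/(2√M) = 0.0490236.
η_M = (∂Q/∂M)·(M/Q) = 0.0490236 × (2900/99.117) = 1.434.
Since η > 1, this is a luxury.

1.434 (luxury)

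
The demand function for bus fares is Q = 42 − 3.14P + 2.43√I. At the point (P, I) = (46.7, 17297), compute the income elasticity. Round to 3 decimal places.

0.743

At P = 46.7, I = 17297: Q = 214.951.
Holding P constant, ∂Q/∂I = 2.43/(2√I) = 0.00923827.
η_I = (∂Q/∂I)·(I/Q) = 0.00923827 × (17297/214.951) = 0.743.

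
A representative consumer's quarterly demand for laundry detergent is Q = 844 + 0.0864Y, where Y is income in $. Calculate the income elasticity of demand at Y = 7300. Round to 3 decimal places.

0.428

At Y = 7300: Q = 1474.720.
dQ/dY = 0.0864.
η = (dQ/dY)·(Y/Q) = 0.0864 × (7300/1474.720) = 0.428.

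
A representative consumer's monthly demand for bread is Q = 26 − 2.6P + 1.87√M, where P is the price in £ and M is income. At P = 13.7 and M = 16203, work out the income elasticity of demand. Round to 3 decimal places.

At P = 13.7, M = 16203: Q = 228.414.
Holding P constant, ∂Q/∂M = 1.87/(2√M) = 0.00734537.
η_M = (∂Q/∂M)·(M/Q) = 0.00734537 × (16203/228.414) = 0.521.

0.521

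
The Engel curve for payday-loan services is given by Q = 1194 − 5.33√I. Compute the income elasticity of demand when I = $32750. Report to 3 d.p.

-2.102

At I = 32750: Q = 229.432.
dQ/dI = -5.33/(2√I) = -0.0147262 at this income.
η = (dQ/dI)·(I/Q) = -0.0147262 × (32750/229.432) = -2.102.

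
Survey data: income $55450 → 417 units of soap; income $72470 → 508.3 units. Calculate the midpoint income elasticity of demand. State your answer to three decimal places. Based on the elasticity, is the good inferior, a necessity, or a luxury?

ΔQ = 508.3 − 417 = 91.3; midpoint Q̄ = (417 + 508.3)/2 = 462.65.
ΔI = 72470 − 55450 = 17020; midpoint Ī = (55450 + 72470)/2 = 63960.
η = (ΔQ/Q̄) ÷ (ΔI/Ī) = (91.3/462.65) ÷ (17020/63960) = 0.742.
0 < η < 1 ⇒ necessity.

0.742 (necessity)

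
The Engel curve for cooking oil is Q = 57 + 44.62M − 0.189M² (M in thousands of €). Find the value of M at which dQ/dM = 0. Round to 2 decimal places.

118.04

dQ/dM = 44.62 − 0.378M.
The good is inferior where dQ/dM < 0. Setting dQ/dM = 0 gives M = 44.62 / 0.378 = 118.04.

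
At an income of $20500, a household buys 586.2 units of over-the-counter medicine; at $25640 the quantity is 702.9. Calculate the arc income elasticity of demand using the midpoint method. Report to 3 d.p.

0.813

ΔQ = 702.9 − 586.2 = 116.7; midpoint Q̄ = (586.2 + 702.9)/2 = 644.55.
ΔI = 25640 − 20500 = 5140; midpoint Ī = (20500 + 25640)/2 = 23070.
η = (ΔQ/Q̄) ÷ (ΔI/Ī) = (116.7/644.55) ÷ (5140/23070) = 0.813.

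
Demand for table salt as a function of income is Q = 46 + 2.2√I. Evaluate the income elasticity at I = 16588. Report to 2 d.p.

At I = 16588: Q = 329.348.
dQ/dI = 2.2/(2√I) = 0.00854074 at this income.
η = (dQ/dI)·(I/Q) = 0.00854074 × (16588/329.348) = 0.43.

0.43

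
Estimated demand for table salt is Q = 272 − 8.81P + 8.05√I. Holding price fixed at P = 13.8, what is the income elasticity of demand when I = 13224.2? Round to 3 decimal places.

At P = 13.8, I = 13224.2: Q = 1076.144.
Holding P constant, ∂Q/∂I = 8.05/(2√I) = 0.0350011.
η_I = (∂Q/∂I)·(I/Q) = 0.0350011 × (13224.2/1076.144) = 0.430.

0.430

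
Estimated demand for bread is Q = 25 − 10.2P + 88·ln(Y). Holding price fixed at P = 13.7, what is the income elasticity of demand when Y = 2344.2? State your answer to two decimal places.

0.15

At P = 13.7, Y = 2344.2: Q = 568.114.
Holding P constant, ∂Q/∂Y = 88/Y = 0.0375395.
η_Y = (∂Q/∂Y)·(Y/Q) = 0.0375395 × (2344.2/568.114) = 0.15.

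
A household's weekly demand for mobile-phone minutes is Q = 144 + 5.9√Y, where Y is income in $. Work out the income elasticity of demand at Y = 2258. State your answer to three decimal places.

0.330

At Y = 2258: Q = 424.359.
dQ/dY = 5.9/(2√Y) = 0.0620812 at this income.
η = (dQ/dY)·(Y/Q) = 0.0620812 × (2258/424.359) = 0.330.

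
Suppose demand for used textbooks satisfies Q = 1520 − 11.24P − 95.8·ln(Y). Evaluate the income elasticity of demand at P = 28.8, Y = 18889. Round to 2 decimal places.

At P = 28.8, Y = 18889: Q = 253.009.
Holding P constant, ∂Q/∂Y = -95.8/Y = -0.00507173.
η_Y = (∂Q/∂Y)·(Y/Q) = -0.00507173 × (18889/253.009) = -0.38.

-0.38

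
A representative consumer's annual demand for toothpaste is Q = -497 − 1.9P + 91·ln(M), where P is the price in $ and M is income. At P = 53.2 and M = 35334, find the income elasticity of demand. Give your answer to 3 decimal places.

0.256

At P = 53.2, M = 35334: Q = 354.927.
Holding P constant, ∂Q/∂M = 91/M = 0.00257542.
η_M = (∂Q/∂M)·(M/Q) = 0.00257542 × (35334/354.927) = 0.256.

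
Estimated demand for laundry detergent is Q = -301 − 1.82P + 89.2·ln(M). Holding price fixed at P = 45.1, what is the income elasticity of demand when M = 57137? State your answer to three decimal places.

At P = 45.1, M = 57137: Q = 593.944.
Holding P constant, ∂Q/∂M = 89.2/M = 0.00156116.
η_M = (∂Q/∂M)·(M/Q) = 0.00156116 × (57137/593.944) = 0.150.

0.150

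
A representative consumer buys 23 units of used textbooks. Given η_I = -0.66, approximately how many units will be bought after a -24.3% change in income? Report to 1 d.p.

26.7

%ΔQ ≈ η × %ΔI = -0.66 × (-24.3%) = 16.038%.
New Q ≈ 23 × (1 + 0.16038) = 26.7.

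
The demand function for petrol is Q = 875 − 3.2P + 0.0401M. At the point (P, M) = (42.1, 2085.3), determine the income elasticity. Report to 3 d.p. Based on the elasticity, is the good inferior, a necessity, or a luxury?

0.101 (necessity)

At P = 42.1, M = 2085.3: Q = 823.901.
Holding P constant, ∂Q/∂M = 0.0401.
η_M = (∂Q/∂M)·(M/Q) = 0.0401 × (2085.3/823.901) = 0.101.
Since 0 < η < 1, this is a necessity.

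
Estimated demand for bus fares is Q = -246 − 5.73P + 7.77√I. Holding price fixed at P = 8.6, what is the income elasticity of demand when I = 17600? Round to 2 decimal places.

At P = 8.6, I = 17600: Q = 735.529.
Holding P constant, ∂Q/∂I = 7.77/(2√I) = 0.0292843.
η_I = (∂Q/∂I)·(I/Q) = 0.0292843 × (17600/735.529) = 0.70.

0.70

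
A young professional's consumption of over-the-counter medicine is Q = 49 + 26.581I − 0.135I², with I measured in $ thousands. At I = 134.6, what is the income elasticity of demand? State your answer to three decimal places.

At I = 134.6: Q = 1180.9860.
dQ/dI = 26.581 − 0.27I = -9.76100.
η = (dQ/dI)·(I/Q) = -9.76100 × (134.6/1180.9860) = -1.112.

-1.112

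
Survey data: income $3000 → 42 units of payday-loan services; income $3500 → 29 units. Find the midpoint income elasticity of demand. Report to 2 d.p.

ΔQ = 29 − 42 = -13; midpoint Q̄ = (42 + 29)/2 = 35.5.
ΔI = 3500 − 3000 = 500; midpoint Ī = (3000 + 3500)/2 = 3250.
η = (ΔQ/Q̄) ÷ (ΔI/Ī) = (-13/35.5) ÷ (500/3250) = -2.38.

-2.38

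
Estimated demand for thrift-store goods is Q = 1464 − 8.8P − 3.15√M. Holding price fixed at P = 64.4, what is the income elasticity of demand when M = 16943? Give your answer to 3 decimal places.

-0.421

At P = 64.4, M = 16943: Q = 487.259.
Holding P constant, ∂Q/∂M = -3.15/(2√M) = -0.0121.
η_M = (∂Q/∂M)·(M/Q) = -0.0121 × (16943/487.259) = -0.421.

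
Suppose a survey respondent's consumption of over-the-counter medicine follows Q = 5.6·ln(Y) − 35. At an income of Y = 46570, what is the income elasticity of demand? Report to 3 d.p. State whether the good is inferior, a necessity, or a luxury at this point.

At Y = 46570: Q = 25.193.
dQ/dY = 5.6/Y = 0.000120249 at this income.
η = (dQ/dY)·(Y/Q) = 0.000120249 × (46570/25.193) = 0.222.
Since 0 < η < 1, the good is a necessity.

0.222 (necessity)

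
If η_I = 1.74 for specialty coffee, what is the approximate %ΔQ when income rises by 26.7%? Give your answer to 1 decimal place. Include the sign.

46.5%

%ΔQ ≈ η × %ΔI = 1.74 × 26.7% = 46.5%.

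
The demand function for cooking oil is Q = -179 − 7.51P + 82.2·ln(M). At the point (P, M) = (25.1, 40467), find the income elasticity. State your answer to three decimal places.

0.163

At P = 25.1, M = 40467: Q = 504.497.
Holding P constant, ∂Q/∂M = 82.2/M = 0.00203128.
η_M = (∂Q/∂M)·(M/Q) = 0.00203128 × (40467/504.497) = 0.163.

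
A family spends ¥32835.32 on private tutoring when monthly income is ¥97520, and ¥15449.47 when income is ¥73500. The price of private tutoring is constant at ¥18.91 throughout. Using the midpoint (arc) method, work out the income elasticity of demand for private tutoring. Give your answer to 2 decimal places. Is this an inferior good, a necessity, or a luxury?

With a constant price, Q₁ = 32835.32/18.91 = 1736.400 and Q₂ = 15449.47/18.91 = 817.000 (equivalently, work directly with expenditure since P cancels).
Midpoint %ΔQ = (15449.47 − 32835.32)/24142.40 = -0.72014; midpoint %ΔI = (73500 − 97520)/85510 = -0.28090.
η = -0.72014 / -0.28090 = 2.56.
η > 1 ⇒ luxury.

2.56 (luxury)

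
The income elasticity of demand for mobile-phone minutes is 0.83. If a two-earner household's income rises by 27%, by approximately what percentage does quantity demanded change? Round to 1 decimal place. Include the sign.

%ΔQ ≈ η × %ΔI = 0.83 × 27% = 22.4%.

22.4%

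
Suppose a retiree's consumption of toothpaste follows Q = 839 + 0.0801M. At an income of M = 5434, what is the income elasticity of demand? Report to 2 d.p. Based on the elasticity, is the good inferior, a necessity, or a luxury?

At M = 5434: Q = 1274.263.
dQ/dM = 0.0801.
η = (dQ/dM)·(M/Q) = 0.0801 × (5434/1274.263) = 0.34.
Since 0 < η < 1, the good is a necessity.

0.34 (necessity)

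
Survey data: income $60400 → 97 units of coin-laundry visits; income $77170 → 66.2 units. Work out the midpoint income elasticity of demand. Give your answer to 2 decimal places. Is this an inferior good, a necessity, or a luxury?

-1.55 (inferior good)

ΔQ = 66.2 − 97 = -30.8; midpoint Q̄ = (97 + 66.2)/2 = 81.6.
ΔI = 77170 − 60400 = 16770; midpoint Ī = (60400 + 77170)/2 = 68785.
η = (ΔQ/Q̄) ÷ (ΔI/Ī) = (-30.8/81.6) ÷ (16770/68785) = -1.55.
η < 0 ⇒ inferior good.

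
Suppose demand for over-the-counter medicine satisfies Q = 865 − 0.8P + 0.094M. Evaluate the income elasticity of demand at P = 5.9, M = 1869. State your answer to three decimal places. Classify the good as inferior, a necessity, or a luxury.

0.170 (necessity)

At P = 5.9, M = 1869: Q = 1035.966.
Holding P constant, ∂Q/∂M = 0.094.
η_M = (∂Q/∂M)·(M/Q) = 0.094 × (1869/1035.966) = 0.170.
Since 0 < η < 1, this is a necessity.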